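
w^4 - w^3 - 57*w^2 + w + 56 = (w - 8)*(w - 1)*(w + 1)*(w + 7)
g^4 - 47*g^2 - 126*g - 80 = (g - 8)*(g + 1)*(g + 2)*(g + 5)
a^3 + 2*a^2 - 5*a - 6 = (a - 2)*(a + 1)*(a + 3)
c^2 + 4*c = c*(c + 4)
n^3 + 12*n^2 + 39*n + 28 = (n + 1)*(n + 4)*(n + 7)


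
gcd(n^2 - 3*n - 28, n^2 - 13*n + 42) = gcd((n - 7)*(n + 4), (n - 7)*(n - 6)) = n - 7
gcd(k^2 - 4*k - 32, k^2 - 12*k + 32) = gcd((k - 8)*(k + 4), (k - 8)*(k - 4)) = k - 8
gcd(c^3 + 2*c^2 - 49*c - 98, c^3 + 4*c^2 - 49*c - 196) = c^2 - 49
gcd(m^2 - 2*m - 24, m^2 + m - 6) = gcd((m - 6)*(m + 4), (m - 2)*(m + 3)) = 1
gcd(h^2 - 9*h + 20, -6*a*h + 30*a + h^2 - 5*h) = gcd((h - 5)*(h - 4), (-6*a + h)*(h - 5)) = h - 5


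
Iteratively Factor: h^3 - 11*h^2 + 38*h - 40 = (h - 4)*(h^2 - 7*h + 10) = (h - 4)*(h - 2)*(h - 5)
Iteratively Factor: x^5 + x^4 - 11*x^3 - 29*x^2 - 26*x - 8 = (x + 1)*(x^4 - 11*x^2 - 18*x - 8) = (x + 1)^2*(x^3 - x^2 - 10*x - 8) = (x + 1)^3*(x^2 - 2*x - 8) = (x - 4)*(x + 1)^3*(x + 2)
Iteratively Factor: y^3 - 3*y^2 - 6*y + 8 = (y - 1)*(y^2 - 2*y - 8) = (y - 1)*(y + 2)*(y - 4)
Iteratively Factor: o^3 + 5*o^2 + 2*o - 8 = (o - 1)*(o^2 + 6*o + 8) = (o - 1)*(o + 2)*(o + 4)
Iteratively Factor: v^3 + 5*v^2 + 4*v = (v)*(v^2 + 5*v + 4) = v*(v + 4)*(v + 1)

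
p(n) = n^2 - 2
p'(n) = 2*n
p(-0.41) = -1.83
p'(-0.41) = -0.82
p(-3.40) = 9.56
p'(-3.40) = -6.80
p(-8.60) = 71.96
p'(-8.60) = -17.20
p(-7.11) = 48.55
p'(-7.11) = -14.22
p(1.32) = -0.26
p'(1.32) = 2.64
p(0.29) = -1.92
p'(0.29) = 0.58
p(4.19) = 15.56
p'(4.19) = 8.38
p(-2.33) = 3.43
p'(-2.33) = -4.66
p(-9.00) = 79.00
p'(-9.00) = -18.00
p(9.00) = 79.00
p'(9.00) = 18.00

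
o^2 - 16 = (o - 4)*(o + 4)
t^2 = t^2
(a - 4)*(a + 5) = a^2 + a - 20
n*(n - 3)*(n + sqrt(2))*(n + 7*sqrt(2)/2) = n^4 - 3*n^3 + 9*sqrt(2)*n^3/2 - 27*sqrt(2)*n^2/2 + 7*n^2 - 21*n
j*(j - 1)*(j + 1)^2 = j^4 + j^3 - j^2 - j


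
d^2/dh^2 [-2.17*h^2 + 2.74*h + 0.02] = -4.34000000000000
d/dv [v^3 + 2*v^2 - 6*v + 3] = 3*v^2 + 4*v - 6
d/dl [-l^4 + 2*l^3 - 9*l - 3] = -4*l^3 + 6*l^2 - 9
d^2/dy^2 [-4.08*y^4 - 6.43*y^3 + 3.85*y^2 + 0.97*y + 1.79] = -48.96*y^2 - 38.58*y + 7.7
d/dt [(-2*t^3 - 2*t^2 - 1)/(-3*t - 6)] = (4*t^3 + 14*t^2 + 8*t - 1)/(3*(t^2 + 4*t + 4))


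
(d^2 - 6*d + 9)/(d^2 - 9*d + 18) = (d - 3)/(d - 6)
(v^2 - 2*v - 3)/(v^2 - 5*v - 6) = (v - 3)/(v - 6)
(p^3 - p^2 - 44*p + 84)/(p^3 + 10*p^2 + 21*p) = (p^2 - 8*p + 12)/(p*(p + 3))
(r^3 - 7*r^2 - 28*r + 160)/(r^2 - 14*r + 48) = (r^2 + r - 20)/(r - 6)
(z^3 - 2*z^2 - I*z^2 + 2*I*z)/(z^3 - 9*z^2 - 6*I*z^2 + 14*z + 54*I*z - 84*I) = z*(z - I)/(z^2 - z*(7 + 6*I) + 42*I)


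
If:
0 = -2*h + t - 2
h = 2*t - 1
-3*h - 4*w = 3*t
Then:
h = -1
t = 0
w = 3/4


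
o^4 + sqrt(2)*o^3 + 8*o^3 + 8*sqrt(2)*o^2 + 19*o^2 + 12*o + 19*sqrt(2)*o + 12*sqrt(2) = (o + 1)*(o + 3)*(o + 4)*(o + sqrt(2))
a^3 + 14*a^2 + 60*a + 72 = (a + 2)*(a + 6)^2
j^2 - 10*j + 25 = (j - 5)^2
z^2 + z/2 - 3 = (z - 3/2)*(z + 2)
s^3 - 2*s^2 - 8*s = s*(s - 4)*(s + 2)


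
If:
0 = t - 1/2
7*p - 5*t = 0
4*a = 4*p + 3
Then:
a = 31/28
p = 5/14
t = 1/2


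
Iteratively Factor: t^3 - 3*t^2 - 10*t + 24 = (t - 4)*(t^2 + t - 6) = (t - 4)*(t - 2)*(t + 3)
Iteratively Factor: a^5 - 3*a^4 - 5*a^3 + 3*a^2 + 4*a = (a)*(a^4 - 3*a^3 - 5*a^2 + 3*a + 4) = a*(a + 1)*(a^3 - 4*a^2 - a + 4) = a*(a - 4)*(a + 1)*(a^2 - 1) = a*(a - 4)*(a - 1)*(a + 1)*(a + 1)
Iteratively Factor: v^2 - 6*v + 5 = (v - 1)*(v - 5)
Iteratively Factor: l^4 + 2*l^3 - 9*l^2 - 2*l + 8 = (l + 4)*(l^3 - 2*l^2 - l + 2) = (l - 1)*(l + 4)*(l^2 - l - 2) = (l - 1)*(l + 1)*(l + 4)*(l - 2)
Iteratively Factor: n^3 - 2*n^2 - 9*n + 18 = (n + 3)*(n^2 - 5*n + 6) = (n - 3)*(n + 3)*(n - 2)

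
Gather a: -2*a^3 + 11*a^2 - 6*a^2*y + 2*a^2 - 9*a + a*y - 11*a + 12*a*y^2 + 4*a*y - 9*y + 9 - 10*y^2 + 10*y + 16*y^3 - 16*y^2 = -2*a^3 + a^2*(13 - 6*y) + a*(12*y^2 + 5*y - 20) + 16*y^3 - 26*y^2 + y + 9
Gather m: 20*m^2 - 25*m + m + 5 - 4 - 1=20*m^2 - 24*m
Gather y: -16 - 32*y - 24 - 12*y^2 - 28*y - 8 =-12*y^2 - 60*y - 48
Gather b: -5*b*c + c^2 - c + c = -5*b*c + c^2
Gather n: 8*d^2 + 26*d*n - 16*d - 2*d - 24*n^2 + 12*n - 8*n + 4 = 8*d^2 - 18*d - 24*n^2 + n*(26*d + 4) + 4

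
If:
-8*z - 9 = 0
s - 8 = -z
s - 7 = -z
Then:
No Solution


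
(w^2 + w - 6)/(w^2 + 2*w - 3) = (w - 2)/(w - 1)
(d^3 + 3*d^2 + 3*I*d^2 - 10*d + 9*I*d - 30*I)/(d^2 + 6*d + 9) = (d^3 + 3*d^2*(1 + I) + d*(-10 + 9*I) - 30*I)/(d^2 + 6*d + 9)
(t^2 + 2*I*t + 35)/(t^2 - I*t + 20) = (t + 7*I)/(t + 4*I)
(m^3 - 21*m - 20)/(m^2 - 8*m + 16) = (m^3 - 21*m - 20)/(m^2 - 8*m + 16)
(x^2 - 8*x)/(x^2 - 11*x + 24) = x/(x - 3)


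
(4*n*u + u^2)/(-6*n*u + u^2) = (4*n + u)/(-6*n + u)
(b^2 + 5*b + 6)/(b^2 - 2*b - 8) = (b + 3)/(b - 4)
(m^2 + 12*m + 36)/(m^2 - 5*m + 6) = (m^2 + 12*m + 36)/(m^2 - 5*m + 6)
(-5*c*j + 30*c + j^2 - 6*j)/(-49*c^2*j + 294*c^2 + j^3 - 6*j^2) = (5*c - j)/(49*c^2 - j^2)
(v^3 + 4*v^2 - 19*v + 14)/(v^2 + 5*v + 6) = (v^3 + 4*v^2 - 19*v + 14)/(v^2 + 5*v + 6)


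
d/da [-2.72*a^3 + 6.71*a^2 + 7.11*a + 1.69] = -8.16*a^2 + 13.42*a + 7.11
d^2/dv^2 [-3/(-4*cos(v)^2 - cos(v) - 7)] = 3*(-64*sin(v)^4 - 79*sin(v)^2 + 22*cos(v) - 3*cos(3*v) + 89)/(-4*sin(v)^2 + cos(v) + 11)^3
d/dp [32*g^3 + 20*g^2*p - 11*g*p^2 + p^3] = 20*g^2 - 22*g*p + 3*p^2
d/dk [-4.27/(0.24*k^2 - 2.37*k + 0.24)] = (2.0496*k - 10.1199)/(0.24*k^2 - 2.37*k + 0.24)^2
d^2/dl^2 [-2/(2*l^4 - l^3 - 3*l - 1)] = 4*(3*l*(4*l - 1)*(-2*l^4 + l^3 + 3*l + 1) + (-8*l^3 + 3*l^2 + 3)^2)/(-2*l^4 + l^3 + 3*l + 1)^3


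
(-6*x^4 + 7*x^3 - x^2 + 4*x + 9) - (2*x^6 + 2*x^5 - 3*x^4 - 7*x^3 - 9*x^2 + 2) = -2*x^6 - 2*x^5 - 3*x^4 + 14*x^3 + 8*x^2 + 4*x + 7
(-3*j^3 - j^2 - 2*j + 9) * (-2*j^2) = 6*j^5 + 2*j^4 + 4*j^3 - 18*j^2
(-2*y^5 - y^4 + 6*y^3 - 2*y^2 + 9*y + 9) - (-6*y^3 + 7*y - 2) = -2*y^5 - y^4 + 12*y^3 - 2*y^2 + 2*y + 11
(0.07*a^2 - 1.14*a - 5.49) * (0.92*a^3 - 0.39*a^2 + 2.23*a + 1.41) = 0.0644*a^5 - 1.0761*a^4 - 4.4501*a^3 - 0.3024*a^2 - 13.8501*a - 7.7409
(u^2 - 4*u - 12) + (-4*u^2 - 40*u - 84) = -3*u^2 - 44*u - 96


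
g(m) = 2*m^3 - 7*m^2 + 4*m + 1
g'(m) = 6*m^2 - 14*m + 4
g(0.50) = 1.50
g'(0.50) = -1.50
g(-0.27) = -0.63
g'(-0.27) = 8.22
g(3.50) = 15.00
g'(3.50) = 28.50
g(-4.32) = -308.16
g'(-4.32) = 176.45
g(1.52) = -2.07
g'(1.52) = -3.42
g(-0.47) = -2.63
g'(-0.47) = 11.91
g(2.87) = 2.10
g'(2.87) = 13.24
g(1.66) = -2.50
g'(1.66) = -2.71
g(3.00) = 4.00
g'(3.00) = 16.00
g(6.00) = 205.00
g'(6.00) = 136.00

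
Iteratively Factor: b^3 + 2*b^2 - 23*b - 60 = (b + 3)*(b^2 - b - 20) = (b - 5)*(b + 3)*(b + 4)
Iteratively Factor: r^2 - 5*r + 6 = (r - 3)*(r - 2)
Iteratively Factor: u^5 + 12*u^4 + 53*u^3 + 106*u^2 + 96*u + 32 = (u + 4)*(u^4 + 8*u^3 + 21*u^2 + 22*u + 8) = (u + 4)^2*(u^3 + 4*u^2 + 5*u + 2) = (u + 2)*(u + 4)^2*(u^2 + 2*u + 1) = (u + 1)*(u + 2)*(u + 4)^2*(u + 1)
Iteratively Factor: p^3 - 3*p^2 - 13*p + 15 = (p - 1)*(p^2 - 2*p - 15) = (p - 5)*(p - 1)*(p + 3)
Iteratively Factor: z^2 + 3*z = (z + 3)*(z)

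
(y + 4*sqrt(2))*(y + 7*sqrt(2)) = y^2 + 11*sqrt(2)*y + 56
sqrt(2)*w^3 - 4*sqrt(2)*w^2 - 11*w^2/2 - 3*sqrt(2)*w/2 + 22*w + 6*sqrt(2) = (w - 4)*(w - 3*sqrt(2))*(sqrt(2)*w + 1/2)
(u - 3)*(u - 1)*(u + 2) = u^3 - 2*u^2 - 5*u + 6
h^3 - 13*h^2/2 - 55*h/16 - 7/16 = (h - 7)*(h + 1/4)^2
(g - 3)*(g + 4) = g^2 + g - 12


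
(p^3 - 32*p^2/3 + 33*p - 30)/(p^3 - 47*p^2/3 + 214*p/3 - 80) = (p - 3)/(p - 8)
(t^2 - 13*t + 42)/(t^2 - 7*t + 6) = (t - 7)/(t - 1)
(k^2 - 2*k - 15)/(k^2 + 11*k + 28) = (k^2 - 2*k - 15)/(k^2 + 11*k + 28)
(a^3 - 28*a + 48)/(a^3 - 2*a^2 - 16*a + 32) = (a + 6)/(a + 4)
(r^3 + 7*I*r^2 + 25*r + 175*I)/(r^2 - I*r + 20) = (r^2 + 12*I*r - 35)/(r + 4*I)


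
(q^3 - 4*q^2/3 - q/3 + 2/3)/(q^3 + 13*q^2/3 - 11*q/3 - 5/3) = (3*q^2 - q - 2)/(3*q^2 + 16*q + 5)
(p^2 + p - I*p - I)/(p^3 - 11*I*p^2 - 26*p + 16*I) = (p + 1)/(p^2 - 10*I*p - 16)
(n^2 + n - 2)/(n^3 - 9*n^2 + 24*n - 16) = (n + 2)/(n^2 - 8*n + 16)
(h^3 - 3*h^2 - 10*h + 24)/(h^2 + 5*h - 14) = (h^2 - h - 12)/(h + 7)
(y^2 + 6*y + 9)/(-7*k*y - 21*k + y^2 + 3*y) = (y + 3)/(-7*k + y)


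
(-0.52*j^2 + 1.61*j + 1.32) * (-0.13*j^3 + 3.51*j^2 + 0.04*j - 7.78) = 0.0676*j^5 - 2.0345*j^4 + 5.4587*j^3 + 8.7432*j^2 - 12.473*j - 10.2696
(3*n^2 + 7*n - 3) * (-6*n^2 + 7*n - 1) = -18*n^4 - 21*n^3 + 64*n^2 - 28*n + 3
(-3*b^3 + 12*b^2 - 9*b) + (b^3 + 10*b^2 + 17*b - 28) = -2*b^3 + 22*b^2 + 8*b - 28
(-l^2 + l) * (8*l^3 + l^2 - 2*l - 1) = -8*l^5 + 7*l^4 + 3*l^3 - l^2 - l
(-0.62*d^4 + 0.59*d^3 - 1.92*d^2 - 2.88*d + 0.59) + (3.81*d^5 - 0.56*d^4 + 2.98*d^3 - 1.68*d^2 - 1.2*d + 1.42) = 3.81*d^5 - 1.18*d^4 + 3.57*d^3 - 3.6*d^2 - 4.08*d + 2.01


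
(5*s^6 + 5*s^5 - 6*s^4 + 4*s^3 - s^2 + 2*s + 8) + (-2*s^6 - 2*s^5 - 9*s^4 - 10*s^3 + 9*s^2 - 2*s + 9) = 3*s^6 + 3*s^5 - 15*s^4 - 6*s^3 + 8*s^2 + 17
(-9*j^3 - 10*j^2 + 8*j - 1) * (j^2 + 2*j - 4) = -9*j^5 - 28*j^4 + 24*j^3 + 55*j^2 - 34*j + 4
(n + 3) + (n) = 2*n + 3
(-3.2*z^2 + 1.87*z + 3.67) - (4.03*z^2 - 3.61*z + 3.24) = -7.23*z^2 + 5.48*z + 0.43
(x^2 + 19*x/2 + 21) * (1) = x^2 + 19*x/2 + 21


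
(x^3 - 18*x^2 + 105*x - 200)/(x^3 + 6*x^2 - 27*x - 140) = (x^2 - 13*x + 40)/(x^2 + 11*x + 28)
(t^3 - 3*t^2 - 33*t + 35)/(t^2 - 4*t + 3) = (t^2 - 2*t - 35)/(t - 3)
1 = 1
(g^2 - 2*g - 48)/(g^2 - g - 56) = (g + 6)/(g + 7)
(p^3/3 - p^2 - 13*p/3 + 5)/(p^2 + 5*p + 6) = (p^2 - 6*p + 5)/(3*(p + 2))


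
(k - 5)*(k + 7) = k^2 + 2*k - 35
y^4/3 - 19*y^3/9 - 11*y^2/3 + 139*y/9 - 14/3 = (y/3 + 1)*(y - 7)*(y - 2)*(y - 1/3)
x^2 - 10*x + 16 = (x - 8)*(x - 2)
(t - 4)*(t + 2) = t^2 - 2*t - 8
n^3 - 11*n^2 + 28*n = n*(n - 7)*(n - 4)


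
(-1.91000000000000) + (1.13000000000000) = -0.780000000000000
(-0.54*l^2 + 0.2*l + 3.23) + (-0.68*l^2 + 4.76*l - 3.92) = -1.22*l^2 + 4.96*l - 0.69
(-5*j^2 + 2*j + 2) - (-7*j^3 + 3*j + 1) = 7*j^3 - 5*j^2 - j + 1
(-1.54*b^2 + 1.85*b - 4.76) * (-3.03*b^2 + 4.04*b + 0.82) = 4.6662*b^4 - 11.8271*b^3 + 20.634*b^2 - 17.7134*b - 3.9032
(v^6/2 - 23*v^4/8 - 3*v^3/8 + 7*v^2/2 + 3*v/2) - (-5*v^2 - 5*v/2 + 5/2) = v^6/2 - 23*v^4/8 - 3*v^3/8 + 17*v^2/2 + 4*v - 5/2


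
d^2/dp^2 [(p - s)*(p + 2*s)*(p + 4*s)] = 6*p + 10*s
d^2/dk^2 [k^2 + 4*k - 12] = 2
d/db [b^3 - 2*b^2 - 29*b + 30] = 3*b^2 - 4*b - 29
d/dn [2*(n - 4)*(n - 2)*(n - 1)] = 6*n^2 - 28*n + 28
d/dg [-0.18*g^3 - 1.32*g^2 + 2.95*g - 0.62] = -0.54*g^2 - 2.64*g + 2.95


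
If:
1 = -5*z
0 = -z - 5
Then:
No Solution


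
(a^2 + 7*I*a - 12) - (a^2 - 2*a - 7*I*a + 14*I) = 2*a + 14*I*a - 12 - 14*I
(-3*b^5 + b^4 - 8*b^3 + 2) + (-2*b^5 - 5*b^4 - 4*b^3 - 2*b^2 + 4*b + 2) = -5*b^5 - 4*b^4 - 12*b^3 - 2*b^2 + 4*b + 4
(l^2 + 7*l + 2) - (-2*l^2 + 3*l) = 3*l^2 + 4*l + 2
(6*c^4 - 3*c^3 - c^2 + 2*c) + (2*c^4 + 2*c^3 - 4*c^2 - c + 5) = 8*c^4 - c^3 - 5*c^2 + c + 5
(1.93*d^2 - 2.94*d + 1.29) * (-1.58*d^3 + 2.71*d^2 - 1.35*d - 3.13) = -3.0494*d^5 + 9.8755*d^4 - 12.6111*d^3 + 1.424*d^2 + 7.4607*d - 4.0377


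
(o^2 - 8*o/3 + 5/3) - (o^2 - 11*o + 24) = 25*o/3 - 67/3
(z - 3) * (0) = 0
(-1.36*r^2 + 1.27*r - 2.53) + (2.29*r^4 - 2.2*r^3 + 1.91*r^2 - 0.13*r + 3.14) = 2.29*r^4 - 2.2*r^3 + 0.55*r^2 + 1.14*r + 0.61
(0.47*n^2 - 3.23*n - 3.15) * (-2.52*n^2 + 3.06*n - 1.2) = -1.1844*n^4 + 9.5778*n^3 - 2.5098*n^2 - 5.763*n + 3.78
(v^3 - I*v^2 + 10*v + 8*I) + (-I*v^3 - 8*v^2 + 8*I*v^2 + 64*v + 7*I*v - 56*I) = v^3 - I*v^3 - 8*v^2 + 7*I*v^2 + 74*v + 7*I*v - 48*I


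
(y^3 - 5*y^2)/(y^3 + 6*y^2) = (y - 5)/(y + 6)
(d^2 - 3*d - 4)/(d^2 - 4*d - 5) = (d - 4)/(d - 5)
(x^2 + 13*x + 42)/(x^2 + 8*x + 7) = (x + 6)/(x + 1)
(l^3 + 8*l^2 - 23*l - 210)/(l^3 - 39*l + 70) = (l + 6)/(l - 2)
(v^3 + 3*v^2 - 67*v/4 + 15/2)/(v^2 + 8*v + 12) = (v^2 - 3*v + 5/4)/(v + 2)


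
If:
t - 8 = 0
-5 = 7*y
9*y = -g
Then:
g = 45/7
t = 8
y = -5/7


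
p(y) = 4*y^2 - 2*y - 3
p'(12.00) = 94.00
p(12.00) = 549.00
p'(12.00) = 94.00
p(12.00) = 549.00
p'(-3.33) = -28.64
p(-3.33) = 48.02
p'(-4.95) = -41.60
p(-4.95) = 104.91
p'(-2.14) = -19.12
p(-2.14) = 19.60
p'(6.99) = 53.92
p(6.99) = 178.46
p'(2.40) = 17.20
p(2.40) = 15.24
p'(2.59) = 18.72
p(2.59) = 18.65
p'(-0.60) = -6.80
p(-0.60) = -0.36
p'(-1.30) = -12.40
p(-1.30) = 6.36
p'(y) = 8*y - 2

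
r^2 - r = r*(r - 1)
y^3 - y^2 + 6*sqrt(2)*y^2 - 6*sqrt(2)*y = y*(y - 1)*(y + 6*sqrt(2))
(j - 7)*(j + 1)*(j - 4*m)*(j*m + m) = j^4*m - 4*j^3*m^2 - 5*j^3*m + 20*j^2*m^2 - 13*j^2*m + 52*j*m^2 - 7*j*m + 28*m^2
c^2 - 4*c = c*(c - 4)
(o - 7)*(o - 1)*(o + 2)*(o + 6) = o^4 - 45*o^2 - 40*o + 84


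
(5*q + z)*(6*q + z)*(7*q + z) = 210*q^3 + 107*q^2*z + 18*q*z^2 + z^3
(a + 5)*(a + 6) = a^2 + 11*a + 30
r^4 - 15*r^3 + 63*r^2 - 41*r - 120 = (r - 8)*(r - 5)*(r - 3)*(r + 1)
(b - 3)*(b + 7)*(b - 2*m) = b^3 - 2*b^2*m + 4*b^2 - 8*b*m - 21*b + 42*m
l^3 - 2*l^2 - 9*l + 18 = (l - 3)*(l - 2)*(l + 3)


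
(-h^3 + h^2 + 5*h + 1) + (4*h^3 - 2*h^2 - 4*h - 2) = 3*h^3 - h^2 + h - 1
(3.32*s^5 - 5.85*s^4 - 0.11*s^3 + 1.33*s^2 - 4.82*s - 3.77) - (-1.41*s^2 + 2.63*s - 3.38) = 3.32*s^5 - 5.85*s^4 - 0.11*s^3 + 2.74*s^2 - 7.45*s - 0.39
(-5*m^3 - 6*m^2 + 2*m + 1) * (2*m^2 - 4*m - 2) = -10*m^5 + 8*m^4 + 38*m^3 + 6*m^2 - 8*m - 2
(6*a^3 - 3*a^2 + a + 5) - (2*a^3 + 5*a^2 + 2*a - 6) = 4*a^3 - 8*a^2 - a + 11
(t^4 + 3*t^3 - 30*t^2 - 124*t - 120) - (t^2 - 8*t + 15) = t^4 + 3*t^3 - 31*t^2 - 116*t - 135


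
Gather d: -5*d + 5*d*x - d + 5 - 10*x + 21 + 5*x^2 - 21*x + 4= d*(5*x - 6) + 5*x^2 - 31*x + 30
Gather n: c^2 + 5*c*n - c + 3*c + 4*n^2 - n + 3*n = c^2 + 2*c + 4*n^2 + n*(5*c + 2)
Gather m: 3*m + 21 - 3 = 3*m + 18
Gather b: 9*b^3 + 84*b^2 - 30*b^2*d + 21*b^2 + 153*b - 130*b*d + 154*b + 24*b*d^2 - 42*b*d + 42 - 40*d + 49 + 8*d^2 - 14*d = 9*b^3 + b^2*(105 - 30*d) + b*(24*d^2 - 172*d + 307) + 8*d^2 - 54*d + 91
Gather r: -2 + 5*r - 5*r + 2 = 0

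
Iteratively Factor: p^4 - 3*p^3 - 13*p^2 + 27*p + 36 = (p + 1)*(p^3 - 4*p^2 - 9*p + 36) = (p + 1)*(p + 3)*(p^2 - 7*p + 12) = (p - 3)*(p + 1)*(p + 3)*(p - 4)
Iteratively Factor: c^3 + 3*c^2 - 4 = (c + 2)*(c^2 + c - 2) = (c + 2)^2*(c - 1)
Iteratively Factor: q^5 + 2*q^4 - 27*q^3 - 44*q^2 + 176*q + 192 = (q - 3)*(q^4 + 5*q^3 - 12*q^2 - 80*q - 64) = (q - 3)*(q + 4)*(q^3 + q^2 - 16*q - 16) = (q - 3)*(q + 1)*(q + 4)*(q^2 - 16) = (q - 3)*(q + 1)*(q + 4)^2*(q - 4)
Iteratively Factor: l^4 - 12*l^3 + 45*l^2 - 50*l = (l)*(l^3 - 12*l^2 + 45*l - 50) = l*(l - 5)*(l^2 - 7*l + 10) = l*(l - 5)^2*(l - 2)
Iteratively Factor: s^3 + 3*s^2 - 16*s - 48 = (s - 4)*(s^2 + 7*s + 12) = (s - 4)*(s + 4)*(s + 3)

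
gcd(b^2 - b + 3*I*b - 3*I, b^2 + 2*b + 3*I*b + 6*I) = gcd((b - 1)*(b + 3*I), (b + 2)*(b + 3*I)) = b + 3*I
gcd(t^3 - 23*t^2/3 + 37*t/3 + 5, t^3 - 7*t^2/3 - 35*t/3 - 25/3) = t - 5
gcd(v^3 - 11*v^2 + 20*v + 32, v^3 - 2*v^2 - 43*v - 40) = v^2 - 7*v - 8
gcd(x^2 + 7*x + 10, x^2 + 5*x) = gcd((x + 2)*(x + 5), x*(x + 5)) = x + 5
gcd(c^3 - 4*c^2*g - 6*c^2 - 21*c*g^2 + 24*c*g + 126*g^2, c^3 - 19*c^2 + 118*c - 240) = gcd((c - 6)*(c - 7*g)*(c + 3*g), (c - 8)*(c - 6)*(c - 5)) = c - 6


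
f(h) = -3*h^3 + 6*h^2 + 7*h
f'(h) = -9*h^2 + 12*h + 7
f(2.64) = 5.10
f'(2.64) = -24.05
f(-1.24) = 6.27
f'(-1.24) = -21.72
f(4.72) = -148.75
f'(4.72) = -136.87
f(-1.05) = 2.74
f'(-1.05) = -15.52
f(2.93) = -3.44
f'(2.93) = -35.10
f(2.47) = 8.69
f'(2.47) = -18.27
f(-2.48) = 65.30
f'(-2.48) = -78.11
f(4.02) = -69.79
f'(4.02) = -90.20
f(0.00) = 0.00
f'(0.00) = 7.00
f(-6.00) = 822.00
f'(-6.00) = -389.00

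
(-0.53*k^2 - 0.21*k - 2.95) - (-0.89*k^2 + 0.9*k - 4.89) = 0.36*k^2 - 1.11*k + 1.94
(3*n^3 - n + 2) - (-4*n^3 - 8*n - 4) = 7*n^3 + 7*n + 6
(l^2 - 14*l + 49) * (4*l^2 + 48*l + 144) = 4*l^4 - 8*l^3 - 332*l^2 + 336*l + 7056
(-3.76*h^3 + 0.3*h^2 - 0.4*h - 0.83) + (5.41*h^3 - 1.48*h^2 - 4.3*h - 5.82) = 1.65*h^3 - 1.18*h^2 - 4.7*h - 6.65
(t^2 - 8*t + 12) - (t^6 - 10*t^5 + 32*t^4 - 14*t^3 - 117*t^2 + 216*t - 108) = -t^6 + 10*t^5 - 32*t^4 + 14*t^3 + 118*t^2 - 224*t + 120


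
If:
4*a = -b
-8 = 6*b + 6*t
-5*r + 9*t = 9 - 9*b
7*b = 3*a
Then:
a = 0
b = 0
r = -21/5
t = -4/3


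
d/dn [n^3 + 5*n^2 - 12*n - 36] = 3*n^2 + 10*n - 12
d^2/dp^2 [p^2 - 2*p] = 2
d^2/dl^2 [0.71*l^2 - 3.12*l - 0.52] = 1.42000000000000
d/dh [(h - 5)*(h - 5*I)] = 2*h - 5 - 5*I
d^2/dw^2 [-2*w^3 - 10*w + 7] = -12*w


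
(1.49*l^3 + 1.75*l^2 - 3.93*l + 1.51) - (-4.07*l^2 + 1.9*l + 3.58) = 1.49*l^3 + 5.82*l^2 - 5.83*l - 2.07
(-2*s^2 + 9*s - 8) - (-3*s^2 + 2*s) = s^2 + 7*s - 8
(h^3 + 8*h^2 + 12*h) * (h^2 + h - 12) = h^5 + 9*h^4 + 8*h^3 - 84*h^2 - 144*h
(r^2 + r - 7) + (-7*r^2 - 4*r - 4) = -6*r^2 - 3*r - 11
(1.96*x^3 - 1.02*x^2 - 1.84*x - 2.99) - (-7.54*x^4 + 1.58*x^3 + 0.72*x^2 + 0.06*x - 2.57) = 7.54*x^4 + 0.38*x^3 - 1.74*x^2 - 1.9*x - 0.42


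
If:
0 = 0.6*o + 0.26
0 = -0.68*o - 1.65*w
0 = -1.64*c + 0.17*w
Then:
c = 0.02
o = -0.43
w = 0.18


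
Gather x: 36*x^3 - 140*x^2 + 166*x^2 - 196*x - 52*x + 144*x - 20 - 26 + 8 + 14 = 36*x^3 + 26*x^2 - 104*x - 24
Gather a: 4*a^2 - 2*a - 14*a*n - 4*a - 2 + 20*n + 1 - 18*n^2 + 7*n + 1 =4*a^2 + a*(-14*n - 6) - 18*n^2 + 27*n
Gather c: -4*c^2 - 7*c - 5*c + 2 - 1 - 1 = -4*c^2 - 12*c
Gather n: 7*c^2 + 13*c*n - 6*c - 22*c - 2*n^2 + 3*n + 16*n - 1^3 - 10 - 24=7*c^2 - 28*c - 2*n^2 + n*(13*c + 19) - 35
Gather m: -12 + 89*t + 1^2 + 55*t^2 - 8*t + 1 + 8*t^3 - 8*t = 8*t^3 + 55*t^2 + 73*t - 10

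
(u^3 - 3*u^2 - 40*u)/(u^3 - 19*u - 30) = u*(-u^2 + 3*u + 40)/(-u^3 + 19*u + 30)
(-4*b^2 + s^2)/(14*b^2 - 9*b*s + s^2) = (2*b + s)/(-7*b + s)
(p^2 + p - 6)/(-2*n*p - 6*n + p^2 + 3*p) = (p - 2)/(-2*n + p)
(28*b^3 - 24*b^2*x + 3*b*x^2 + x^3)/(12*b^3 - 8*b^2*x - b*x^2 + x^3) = (7*b + x)/(3*b + x)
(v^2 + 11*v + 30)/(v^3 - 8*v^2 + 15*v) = (v^2 + 11*v + 30)/(v*(v^2 - 8*v + 15))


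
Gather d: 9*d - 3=9*d - 3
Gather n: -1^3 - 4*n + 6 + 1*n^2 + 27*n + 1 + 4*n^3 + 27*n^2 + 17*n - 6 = 4*n^3 + 28*n^2 + 40*n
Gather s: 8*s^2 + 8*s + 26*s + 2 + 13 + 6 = 8*s^2 + 34*s + 21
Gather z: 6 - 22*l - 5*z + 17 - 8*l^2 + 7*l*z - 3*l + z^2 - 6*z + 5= -8*l^2 - 25*l + z^2 + z*(7*l - 11) + 28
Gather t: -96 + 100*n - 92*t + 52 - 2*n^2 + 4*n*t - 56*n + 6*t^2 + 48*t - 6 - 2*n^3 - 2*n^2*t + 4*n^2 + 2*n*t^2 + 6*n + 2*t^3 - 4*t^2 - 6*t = -2*n^3 + 2*n^2 + 50*n + 2*t^3 + t^2*(2*n + 2) + t*(-2*n^2 + 4*n - 50) - 50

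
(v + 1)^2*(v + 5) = v^3 + 7*v^2 + 11*v + 5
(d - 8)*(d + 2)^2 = d^3 - 4*d^2 - 28*d - 32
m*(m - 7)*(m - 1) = m^3 - 8*m^2 + 7*m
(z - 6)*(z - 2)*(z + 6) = z^3 - 2*z^2 - 36*z + 72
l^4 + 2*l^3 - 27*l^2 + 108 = (l - 3)^2*(l + 2)*(l + 6)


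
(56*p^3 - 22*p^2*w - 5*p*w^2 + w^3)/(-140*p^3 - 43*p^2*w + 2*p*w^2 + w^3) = (-2*p + w)/(5*p + w)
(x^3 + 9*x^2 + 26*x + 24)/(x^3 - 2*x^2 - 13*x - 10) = (x^2 + 7*x + 12)/(x^2 - 4*x - 5)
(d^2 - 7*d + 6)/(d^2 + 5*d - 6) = (d - 6)/(d + 6)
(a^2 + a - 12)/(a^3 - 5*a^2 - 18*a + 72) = 1/(a - 6)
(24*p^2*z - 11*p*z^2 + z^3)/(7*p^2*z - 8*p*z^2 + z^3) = (24*p^2 - 11*p*z + z^2)/(7*p^2 - 8*p*z + z^2)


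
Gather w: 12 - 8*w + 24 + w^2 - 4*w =w^2 - 12*w + 36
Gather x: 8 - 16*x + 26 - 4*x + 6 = 40 - 20*x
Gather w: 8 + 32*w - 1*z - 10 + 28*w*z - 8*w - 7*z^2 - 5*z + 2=w*(28*z + 24) - 7*z^2 - 6*z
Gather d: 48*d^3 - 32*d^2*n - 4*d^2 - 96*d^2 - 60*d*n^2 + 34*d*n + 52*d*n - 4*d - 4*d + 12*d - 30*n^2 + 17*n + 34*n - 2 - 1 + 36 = 48*d^3 + d^2*(-32*n - 100) + d*(-60*n^2 + 86*n + 4) - 30*n^2 + 51*n + 33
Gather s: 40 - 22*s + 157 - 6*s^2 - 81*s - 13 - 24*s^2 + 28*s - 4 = -30*s^2 - 75*s + 180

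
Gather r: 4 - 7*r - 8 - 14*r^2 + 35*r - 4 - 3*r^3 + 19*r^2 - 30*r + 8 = -3*r^3 + 5*r^2 - 2*r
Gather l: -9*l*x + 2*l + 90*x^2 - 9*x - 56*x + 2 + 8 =l*(2 - 9*x) + 90*x^2 - 65*x + 10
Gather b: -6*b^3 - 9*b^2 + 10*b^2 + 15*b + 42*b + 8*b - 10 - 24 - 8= -6*b^3 + b^2 + 65*b - 42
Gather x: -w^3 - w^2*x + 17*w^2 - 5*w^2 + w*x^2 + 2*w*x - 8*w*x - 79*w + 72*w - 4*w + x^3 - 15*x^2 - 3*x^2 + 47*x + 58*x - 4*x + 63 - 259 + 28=-w^3 + 12*w^2 - 11*w + x^3 + x^2*(w - 18) + x*(-w^2 - 6*w + 101) - 168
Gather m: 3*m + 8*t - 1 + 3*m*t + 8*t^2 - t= m*(3*t + 3) + 8*t^2 + 7*t - 1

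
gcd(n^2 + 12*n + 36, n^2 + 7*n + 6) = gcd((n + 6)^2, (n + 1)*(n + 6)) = n + 6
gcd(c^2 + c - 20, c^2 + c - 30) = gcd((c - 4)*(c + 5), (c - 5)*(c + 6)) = 1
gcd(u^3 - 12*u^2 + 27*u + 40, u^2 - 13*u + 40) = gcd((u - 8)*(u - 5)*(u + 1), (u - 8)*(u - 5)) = u^2 - 13*u + 40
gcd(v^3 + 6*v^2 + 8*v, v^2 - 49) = 1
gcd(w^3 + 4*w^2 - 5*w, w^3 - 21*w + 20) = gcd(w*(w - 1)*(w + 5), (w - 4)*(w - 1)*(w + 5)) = w^2 + 4*w - 5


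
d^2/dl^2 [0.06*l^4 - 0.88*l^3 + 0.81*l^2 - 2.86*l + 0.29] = 0.72*l^2 - 5.28*l + 1.62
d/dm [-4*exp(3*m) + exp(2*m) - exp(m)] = (-12*exp(2*m) + 2*exp(m) - 1)*exp(m)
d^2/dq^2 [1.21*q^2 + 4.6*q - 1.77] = 2.42000000000000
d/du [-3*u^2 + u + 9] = 1 - 6*u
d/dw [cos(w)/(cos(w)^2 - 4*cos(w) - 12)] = (cos(w)^2 + 12)*sin(w)/((cos(w) - 6)^2*(cos(w) + 2)^2)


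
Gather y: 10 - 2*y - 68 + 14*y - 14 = 12*y - 72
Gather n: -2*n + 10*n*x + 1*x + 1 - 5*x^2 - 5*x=n*(10*x - 2) - 5*x^2 - 4*x + 1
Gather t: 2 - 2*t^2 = 2 - 2*t^2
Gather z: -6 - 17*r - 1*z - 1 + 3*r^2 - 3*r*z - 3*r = 3*r^2 - 20*r + z*(-3*r - 1) - 7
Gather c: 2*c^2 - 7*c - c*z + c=2*c^2 + c*(-z - 6)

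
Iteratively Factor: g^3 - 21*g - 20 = (g + 4)*(g^2 - 4*g - 5) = (g - 5)*(g + 4)*(g + 1)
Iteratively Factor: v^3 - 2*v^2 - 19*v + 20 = (v + 4)*(v^2 - 6*v + 5) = (v - 1)*(v + 4)*(v - 5)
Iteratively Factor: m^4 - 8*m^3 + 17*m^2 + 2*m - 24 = (m - 2)*(m^3 - 6*m^2 + 5*m + 12) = (m - 4)*(m - 2)*(m^2 - 2*m - 3) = (m - 4)*(m - 2)*(m + 1)*(m - 3)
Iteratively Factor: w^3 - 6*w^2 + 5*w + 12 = (w + 1)*(w^2 - 7*w + 12) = (w - 4)*(w + 1)*(w - 3)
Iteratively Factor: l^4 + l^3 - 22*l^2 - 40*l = (l)*(l^3 + l^2 - 22*l - 40) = l*(l + 2)*(l^2 - l - 20) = l*(l + 2)*(l + 4)*(l - 5)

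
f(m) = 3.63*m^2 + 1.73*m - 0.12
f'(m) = 7.26*m + 1.73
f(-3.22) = 31.95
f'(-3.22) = -21.65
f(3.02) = 38.21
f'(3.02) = 23.66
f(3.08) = 39.64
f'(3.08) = 24.09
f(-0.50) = -0.08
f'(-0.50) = -1.90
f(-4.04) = 52.14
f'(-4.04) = -27.60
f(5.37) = 113.85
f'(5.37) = 40.72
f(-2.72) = 22.03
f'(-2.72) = -18.02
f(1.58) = 11.68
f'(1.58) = 13.20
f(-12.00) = 501.84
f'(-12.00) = -85.39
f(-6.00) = 120.18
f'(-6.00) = -41.83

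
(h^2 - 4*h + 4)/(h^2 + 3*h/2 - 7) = 2*(h - 2)/(2*h + 7)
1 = 1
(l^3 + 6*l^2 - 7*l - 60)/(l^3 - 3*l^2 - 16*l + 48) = (l + 5)/(l - 4)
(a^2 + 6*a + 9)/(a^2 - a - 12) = (a + 3)/(a - 4)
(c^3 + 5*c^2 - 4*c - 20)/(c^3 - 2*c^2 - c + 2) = (c^2 + 7*c + 10)/(c^2 - 1)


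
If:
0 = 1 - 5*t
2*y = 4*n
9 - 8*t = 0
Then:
No Solution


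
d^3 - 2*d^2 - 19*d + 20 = (d - 5)*(d - 1)*(d + 4)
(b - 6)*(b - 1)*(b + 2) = b^3 - 5*b^2 - 8*b + 12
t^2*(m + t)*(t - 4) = m*t^3 - 4*m*t^2 + t^4 - 4*t^3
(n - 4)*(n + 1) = n^2 - 3*n - 4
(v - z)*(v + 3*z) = v^2 + 2*v*z - 3*z^2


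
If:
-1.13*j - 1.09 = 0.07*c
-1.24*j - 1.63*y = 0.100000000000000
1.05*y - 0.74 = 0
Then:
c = 0.69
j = -1.01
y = 0.70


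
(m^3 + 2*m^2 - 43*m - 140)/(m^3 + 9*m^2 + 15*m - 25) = (m^2 - 3*m - 28)/(m^2 + 4*m - 5)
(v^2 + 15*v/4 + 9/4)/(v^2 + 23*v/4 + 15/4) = (v + 3)/(v + 5)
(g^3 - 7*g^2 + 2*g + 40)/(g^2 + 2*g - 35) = (g^2 - 2*g - 8)/(g + 7)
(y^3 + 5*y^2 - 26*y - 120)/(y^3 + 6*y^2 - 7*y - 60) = (y^2 + y - 30)/(y^2 + 2*y - 15)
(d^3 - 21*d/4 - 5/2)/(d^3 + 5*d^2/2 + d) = (d - 5/2)/d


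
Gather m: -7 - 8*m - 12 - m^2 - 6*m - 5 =-m^2 - 14*m - 24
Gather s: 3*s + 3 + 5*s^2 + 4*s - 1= 5*s^2 + 7*s + 2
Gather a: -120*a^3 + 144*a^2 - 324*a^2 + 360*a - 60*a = -120*a^3 - 180*a^2 + 300*a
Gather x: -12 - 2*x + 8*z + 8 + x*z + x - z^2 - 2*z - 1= x*(z - 1) - z^2 + 6*z - 5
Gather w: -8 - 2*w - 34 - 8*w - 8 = -10*w - 50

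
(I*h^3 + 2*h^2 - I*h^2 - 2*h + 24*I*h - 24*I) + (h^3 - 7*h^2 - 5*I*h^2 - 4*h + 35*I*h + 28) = h^3 + I*h^3 - 5*h^2 - 6*I*h^2 - 6*h + 59*I*h + 28 - 24*I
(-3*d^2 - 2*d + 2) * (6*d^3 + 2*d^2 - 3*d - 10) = -18*d^5 - 18*d^4 + 17*d^3 + 40*d^2 + 14*d - 20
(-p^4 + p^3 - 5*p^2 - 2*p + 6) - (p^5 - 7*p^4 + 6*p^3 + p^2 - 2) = -p^5 + 6*p^4 - 5*p^3 - 6*p^2 - 2*p + 8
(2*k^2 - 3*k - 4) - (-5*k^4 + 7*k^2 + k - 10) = 5*k^4 - 5*k^2 - 4*k + 6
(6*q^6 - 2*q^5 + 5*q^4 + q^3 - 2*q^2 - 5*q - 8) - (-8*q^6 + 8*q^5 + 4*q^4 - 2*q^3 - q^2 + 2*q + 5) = 14*q^6 - 10*q^5 + q^4 + 3*q^3 - q^2 - 7*q - 13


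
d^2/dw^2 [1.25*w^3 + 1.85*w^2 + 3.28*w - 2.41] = 7.5*w + 3.7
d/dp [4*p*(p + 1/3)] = 8*p + 4/3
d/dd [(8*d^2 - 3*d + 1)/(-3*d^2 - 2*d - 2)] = (-25*d^2 - 26*d + 8)/(9*d^4 + 12*d^3 + 16*d^2 + 8*d + 4)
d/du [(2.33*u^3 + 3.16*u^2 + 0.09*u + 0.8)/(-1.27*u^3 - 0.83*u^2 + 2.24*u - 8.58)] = (2.0793*u^4 + 10.667*u^3 - 49.7731*u^2 - 52.8976*u - 2.5642)/(1.6129*u^6 + 2.1082*u^5 - 5.0007*u^4 + 18.0748*u^3 + 19.2604*u^2 - 38.4384*u + 73.6164)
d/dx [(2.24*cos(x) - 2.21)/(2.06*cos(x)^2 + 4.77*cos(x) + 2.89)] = (4.6144*cos(x)^2 - 9.1052*cos(x) - 17.0153)*sin(x)/(4.2436*cos(x)^4 + 19.6524*cos(x)^3 + 34.6597*cos(x)^2 + 27.5706*cos(x) + 8.3521)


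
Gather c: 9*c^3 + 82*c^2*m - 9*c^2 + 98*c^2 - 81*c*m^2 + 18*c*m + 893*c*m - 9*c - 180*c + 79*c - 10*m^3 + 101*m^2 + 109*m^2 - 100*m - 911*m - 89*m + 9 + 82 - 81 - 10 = 9*c^3 + c^2*(82*m + 89) + c*(-81*m^2 + 911*m - 110) - 10*m^3 + 210*m^2 - 1100*m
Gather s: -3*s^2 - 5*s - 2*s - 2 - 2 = -3*s^2 - 7*s - 4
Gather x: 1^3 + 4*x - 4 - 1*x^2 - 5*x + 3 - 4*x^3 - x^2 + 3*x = -4*x^3 - 2*x^2 + 2*x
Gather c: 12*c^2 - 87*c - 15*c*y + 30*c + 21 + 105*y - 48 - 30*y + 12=12*c^2 + c*(-15*y - 57) + 75*y - 15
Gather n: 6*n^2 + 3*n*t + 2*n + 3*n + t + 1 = 6*n^2 + n*(3*t + 5) + t + 1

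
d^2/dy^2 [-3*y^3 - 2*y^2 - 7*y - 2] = -18*y - 4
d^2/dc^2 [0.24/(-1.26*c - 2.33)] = -0.762048/(1.26*c + 2.33)^3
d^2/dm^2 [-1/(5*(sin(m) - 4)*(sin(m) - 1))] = (4*sin(m)^3 - 11*sin(m)^2 - 8*sin(m) + 42)/(5*(sin(m) - 4)^3*(sin(m) - 1)^2)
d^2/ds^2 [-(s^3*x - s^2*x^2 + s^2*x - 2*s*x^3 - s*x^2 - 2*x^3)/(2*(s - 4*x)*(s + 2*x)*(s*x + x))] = x*(s^3 + 18*s^2*x - 12*s*x^2 + 56*x^3)/(-s^6 + 6*s^5*x + 12*s^4*x^2 - 88*s^3*x^3 - 96*s^2*x^4 + 384*s*x^5 + 512*x^6)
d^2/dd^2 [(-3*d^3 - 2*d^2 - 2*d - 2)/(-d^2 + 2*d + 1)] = 2*(21*d^3 + 30*d^2 + 3*d + 8)/(d^6 - 6*d^5 + 9*d^4 + 4*d^3 - 9*d^2 - 6*d - 1)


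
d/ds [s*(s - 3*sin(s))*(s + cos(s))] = -s*(s - 3*sin(s))*(sin(s) - 1) - s*(s + cos(s))*(3*cos(s) - 1) + (s - 3*sin(s))*(s + cos(s))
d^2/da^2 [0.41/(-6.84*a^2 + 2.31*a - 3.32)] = (38.364192*a^2 - 12.956328*a - 0.41*(13.68*a - 2.31)*(27.36*a - 4.62) + 18.621216)/(6.84*a^2 - 2.31*a + 3.32)^3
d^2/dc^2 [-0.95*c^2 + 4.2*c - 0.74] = -1.90000000000000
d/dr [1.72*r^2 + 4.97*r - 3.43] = 3.44*r + 4.97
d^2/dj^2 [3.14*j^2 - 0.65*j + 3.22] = 6.28000000000000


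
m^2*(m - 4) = m^3 - 4*m^2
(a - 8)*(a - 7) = a^2 - 15*a + 56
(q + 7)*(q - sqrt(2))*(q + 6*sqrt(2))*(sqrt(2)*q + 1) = sqrt(2)*q^4 + 7*sqrt(2)*q^3 + 11*q^3 - 7*sqrt(2)*q^2 + 77*q^2 - 49*sqrt(2)*q - 12*q - 84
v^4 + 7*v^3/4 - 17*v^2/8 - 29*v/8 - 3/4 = (v - 3/2)*(v + 1/4)*(v + 1)*(v + 2)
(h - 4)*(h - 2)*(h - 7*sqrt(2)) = h^3 - 7*sqrt(2)*h^2 - 6*h^2 + 8*h + 42*sqrt(2)*h - 56*sqrt(2)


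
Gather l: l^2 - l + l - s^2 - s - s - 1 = l^2 - s^2 - 2*s - 1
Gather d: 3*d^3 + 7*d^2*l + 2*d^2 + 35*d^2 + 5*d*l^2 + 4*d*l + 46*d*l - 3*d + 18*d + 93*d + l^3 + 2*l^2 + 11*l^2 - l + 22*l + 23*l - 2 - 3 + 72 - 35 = 3*d^3 + d^2*(7*l + 37) + d*(5*l^2 + 50*l + 108) + l^3 + 13*l^2 + 44*l + 32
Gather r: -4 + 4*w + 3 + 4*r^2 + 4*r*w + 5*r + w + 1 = 4*r^2 + r*(4*w + 5) + 5*w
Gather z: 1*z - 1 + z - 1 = 2*z - 2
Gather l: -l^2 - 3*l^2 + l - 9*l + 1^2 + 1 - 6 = -4*l^2 - 8*l - 4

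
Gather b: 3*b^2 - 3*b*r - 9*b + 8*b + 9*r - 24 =3*b^2 + b*(-3*r - 1) + 9*r - 24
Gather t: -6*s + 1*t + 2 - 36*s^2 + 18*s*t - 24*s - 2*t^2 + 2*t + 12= -36*s^2 - 30*s - 2*t^2 + t*(18*s + 3) + 14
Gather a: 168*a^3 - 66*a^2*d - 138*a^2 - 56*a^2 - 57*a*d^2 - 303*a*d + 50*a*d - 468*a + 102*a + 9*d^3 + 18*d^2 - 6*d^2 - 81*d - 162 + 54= 168*a^3 + a^2*(-66*d - 194) + a*(-57*d^2 - 253*d - 366) + 9*d^3 + 12*d^2 - 81*d - 108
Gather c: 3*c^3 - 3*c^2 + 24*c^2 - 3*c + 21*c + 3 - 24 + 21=3*c^3 + 21*c^2 + 18*c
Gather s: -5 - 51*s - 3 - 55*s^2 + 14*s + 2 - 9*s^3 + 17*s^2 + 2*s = -9*s^3 - 38*s^2 - 35*s - 6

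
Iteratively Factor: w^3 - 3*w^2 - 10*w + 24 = (w - 4)*(w^2 + w - 6) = (w - 4)*(w + 3)*(w - 2)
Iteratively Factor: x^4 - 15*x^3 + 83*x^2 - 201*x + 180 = (x - 3)*(x^3 - 12*x^2 + 47*x - 60) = (x - 5)*(x - 3)*(x^2 - 7*x + 12) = (x - 5)*(x - 4)*(x - 3)*(x - 3)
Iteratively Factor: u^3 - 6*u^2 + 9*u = (u)*(u^2 - 6*u + 9) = u*(u - 3)*(u - 3)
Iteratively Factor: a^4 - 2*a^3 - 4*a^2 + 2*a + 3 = (a - 3)*(a^3 + a^2 - a - 1) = (a - 3)*(a - 1)*(a^2 + 2*a + 1) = (a - 3)*(a - 1)*(a + 1)*(a + 1)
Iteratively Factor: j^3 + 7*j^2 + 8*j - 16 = (j + 4)*(j^2 + 3*j - 4) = (j + 4)^2*(j - 1)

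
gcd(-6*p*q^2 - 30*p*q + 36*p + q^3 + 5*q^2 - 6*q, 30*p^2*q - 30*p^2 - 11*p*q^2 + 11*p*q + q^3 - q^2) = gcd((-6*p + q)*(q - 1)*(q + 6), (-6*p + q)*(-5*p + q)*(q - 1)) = 6*p*q - 6*p - q^2 + q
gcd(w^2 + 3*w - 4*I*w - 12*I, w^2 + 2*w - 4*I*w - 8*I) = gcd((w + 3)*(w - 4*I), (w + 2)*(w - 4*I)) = w - 4*I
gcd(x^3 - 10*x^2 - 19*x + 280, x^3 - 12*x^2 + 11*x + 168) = x^2 - 15*x + 56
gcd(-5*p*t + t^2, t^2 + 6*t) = t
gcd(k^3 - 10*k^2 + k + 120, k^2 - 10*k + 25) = k - 5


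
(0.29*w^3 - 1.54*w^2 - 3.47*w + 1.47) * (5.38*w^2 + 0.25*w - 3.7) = 1.5602*w^5 - 8.2127*w^4 - 20.1266*w^3 + 12.7391*w^2 + 13.2065*w - 5.439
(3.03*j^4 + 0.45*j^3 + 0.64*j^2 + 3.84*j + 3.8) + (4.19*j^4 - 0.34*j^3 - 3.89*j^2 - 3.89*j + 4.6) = 7.22*j^4 + 0.11*j^3 - 3.25*j^2 - 0.0500000000000003*j + 8.4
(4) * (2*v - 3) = 8*v - 12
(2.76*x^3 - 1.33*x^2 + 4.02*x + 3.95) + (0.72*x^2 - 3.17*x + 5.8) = 2.76*x^3 - 0.61*x^2 + 0.85*x + 9.75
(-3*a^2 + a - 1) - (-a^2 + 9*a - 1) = -2*a^2 - 8*a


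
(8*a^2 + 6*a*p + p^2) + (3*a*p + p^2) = 8*a^2 + 9*a*p + 2*p^2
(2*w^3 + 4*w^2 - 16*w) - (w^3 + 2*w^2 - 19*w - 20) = w^3 + 2*w^2 + 3*w + 20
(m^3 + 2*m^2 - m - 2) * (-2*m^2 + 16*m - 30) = -2*m^5 + 12*m^4 + 4*m^3 - 72*m^2 - 2*m + 60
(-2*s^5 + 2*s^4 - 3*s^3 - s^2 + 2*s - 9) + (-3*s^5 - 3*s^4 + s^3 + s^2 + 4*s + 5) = -5*s^5 - s^4 - 2*s^3 + 6*s - 4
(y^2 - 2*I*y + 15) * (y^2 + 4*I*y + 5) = y^4 + 2*I*y^3 + 28*y^2 + 50*I*y + 75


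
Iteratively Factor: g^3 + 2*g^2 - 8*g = (g + 4)*(g^2 - 2*g) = g*(g + 4)*(g - 2)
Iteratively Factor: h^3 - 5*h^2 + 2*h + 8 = (h - 2)*(h^2 - 3*h - 4) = (h - 2)*(h + 1)*(h - 4)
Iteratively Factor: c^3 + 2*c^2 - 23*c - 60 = (c - 5)*(c^2 + 7*c + 12) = (c - 5)*(c + 3)*(c + 4)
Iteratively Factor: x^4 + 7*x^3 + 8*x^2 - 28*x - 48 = (x + 3)*(x^3 + 4*x^2 - 4*x - 16) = (x + 3)*(x + 4)*(x^2 - 4) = (x + 2)*(x + 3)*(x + 4)*(x - 2)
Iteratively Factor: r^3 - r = (r - 1)*(r^2 + r) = (r - 1)*(r + 1)*(r)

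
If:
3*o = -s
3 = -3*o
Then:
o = -1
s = 3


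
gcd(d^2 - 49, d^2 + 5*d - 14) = d + 7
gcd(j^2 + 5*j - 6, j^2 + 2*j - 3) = j - 1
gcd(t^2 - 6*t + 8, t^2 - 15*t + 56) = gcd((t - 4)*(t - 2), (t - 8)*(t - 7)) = 1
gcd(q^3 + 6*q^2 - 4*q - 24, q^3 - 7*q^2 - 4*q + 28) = q^2 - 4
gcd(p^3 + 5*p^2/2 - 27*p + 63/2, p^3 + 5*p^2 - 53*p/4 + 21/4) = p^2 + 11*p/2 - 21/2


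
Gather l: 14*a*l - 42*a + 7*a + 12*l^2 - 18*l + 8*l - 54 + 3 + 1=-35*a + 12*l^2 + l*(14*a - 10) - 50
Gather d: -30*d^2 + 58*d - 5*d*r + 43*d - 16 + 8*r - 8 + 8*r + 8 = -30*d^2 + d*(101 - 5*r) + 16*r - 16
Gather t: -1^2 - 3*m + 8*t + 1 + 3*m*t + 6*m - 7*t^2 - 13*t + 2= 3*m - 7*t^2 + t*(3*m - 5) + 2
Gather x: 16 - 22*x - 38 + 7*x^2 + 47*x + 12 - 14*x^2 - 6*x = -7*x^2 + 19*x - 10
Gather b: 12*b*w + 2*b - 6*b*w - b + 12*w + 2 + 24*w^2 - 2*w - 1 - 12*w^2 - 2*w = b*(6*w + 1) + 12*w^2 + 8*w + 1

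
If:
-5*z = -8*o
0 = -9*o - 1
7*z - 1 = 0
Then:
No Solution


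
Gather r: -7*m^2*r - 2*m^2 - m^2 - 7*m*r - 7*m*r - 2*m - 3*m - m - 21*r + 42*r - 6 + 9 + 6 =-3*m^2 - 6*m + r*(-7*m^2 - 14*m + 21) + 9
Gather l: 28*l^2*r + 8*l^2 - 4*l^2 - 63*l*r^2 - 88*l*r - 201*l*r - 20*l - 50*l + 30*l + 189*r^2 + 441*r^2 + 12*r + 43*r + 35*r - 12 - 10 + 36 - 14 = l^2*(28*r + 4) + l*(-63*r^2 - 289*r - 40) + 630*r^2 + 90*r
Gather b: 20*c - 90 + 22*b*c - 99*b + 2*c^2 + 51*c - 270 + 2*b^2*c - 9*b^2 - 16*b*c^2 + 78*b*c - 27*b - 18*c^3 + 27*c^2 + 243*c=b^2*(2*c - 9) + b*(-16*c^2 + 100*c - 126) - 18*c^3 + 29*c^2 + 314*c - 360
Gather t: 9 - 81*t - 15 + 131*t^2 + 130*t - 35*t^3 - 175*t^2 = -35*t^3 - 44*t^2 + 49*t - 6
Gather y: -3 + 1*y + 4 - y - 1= 0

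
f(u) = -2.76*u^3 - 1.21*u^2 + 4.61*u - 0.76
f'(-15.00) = -1822.09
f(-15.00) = 8972.84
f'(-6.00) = -278.95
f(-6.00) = 524.18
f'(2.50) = -53.19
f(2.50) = -39.92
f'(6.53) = -364.26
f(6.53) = -790.76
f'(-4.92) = -183.91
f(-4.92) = 275.97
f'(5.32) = -242.61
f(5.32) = -426.05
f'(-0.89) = 0.21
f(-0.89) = -3.88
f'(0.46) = 1.74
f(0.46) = 0.84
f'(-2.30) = -33.63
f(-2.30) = 15.82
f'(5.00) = -214.49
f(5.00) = -352.96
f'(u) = -8.28*u^2 - 2.42*u + 4.61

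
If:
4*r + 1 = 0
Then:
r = -1/4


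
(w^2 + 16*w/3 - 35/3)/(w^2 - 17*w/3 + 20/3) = (w + 7)/(w - 4)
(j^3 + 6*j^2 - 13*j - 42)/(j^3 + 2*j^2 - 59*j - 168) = (j^2 - j - 6)/(j^2 - 5*j - 24)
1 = 1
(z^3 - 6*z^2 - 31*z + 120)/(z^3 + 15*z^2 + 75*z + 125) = (z^2 - 11*z + 24)/(z^2 + 10*z + 25)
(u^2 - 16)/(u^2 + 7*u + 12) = (u - 4)/(u + 3)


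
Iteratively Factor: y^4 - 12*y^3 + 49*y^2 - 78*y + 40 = (y - 2)*(y^3 - 10*y^2 + 29*y - 20) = (y - 2)*(y - 1)*(y^2 - 9*y + 20) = (y - 5)*(y - 2)*(y - 1)*(y - 4)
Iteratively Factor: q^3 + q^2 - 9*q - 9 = (q + 1)*(q^2 - 9) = (q - 3)*(q + 1)*(q + 3)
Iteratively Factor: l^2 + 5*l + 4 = (l + 1)*(l + 4)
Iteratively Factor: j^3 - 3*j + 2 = (j - 1)*(j^2 + j - 2) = (j - 1)*(j + 2)*(j - 1)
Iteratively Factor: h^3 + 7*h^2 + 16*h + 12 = (h + 2)*(h^2 + 5*h + 6) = (h + 2)^2*(h + 3)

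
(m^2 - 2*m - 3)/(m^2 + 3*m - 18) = (m + 1)/(m + 6)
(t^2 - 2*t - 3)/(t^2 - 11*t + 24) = (t + 1)/(t - 8)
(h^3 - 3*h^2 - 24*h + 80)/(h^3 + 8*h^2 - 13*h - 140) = (h - 4)/(h + 7)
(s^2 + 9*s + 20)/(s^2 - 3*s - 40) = (s + 4)/(s - 8)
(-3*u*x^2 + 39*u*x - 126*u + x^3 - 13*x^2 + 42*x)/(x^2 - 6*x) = -3*u + 21*u/x + x - 7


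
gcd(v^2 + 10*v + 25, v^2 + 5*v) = v + 5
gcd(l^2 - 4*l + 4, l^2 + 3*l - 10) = l - 2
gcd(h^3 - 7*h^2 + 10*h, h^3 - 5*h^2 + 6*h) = h^2 - 2*h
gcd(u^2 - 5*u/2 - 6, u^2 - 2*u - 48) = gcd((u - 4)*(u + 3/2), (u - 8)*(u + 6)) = 1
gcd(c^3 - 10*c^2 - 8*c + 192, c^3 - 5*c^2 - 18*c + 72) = c^2 - 2*c - 24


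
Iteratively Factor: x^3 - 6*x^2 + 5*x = (x)*(x^2 - 6*x + 5) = x*(x - 1)*(x - 5)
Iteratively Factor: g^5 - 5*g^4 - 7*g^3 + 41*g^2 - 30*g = (g - 5)*(g^4 - 7*g^2 + 6*g) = (g - 5)*(g + 3)*(g^3 - 3*g^2 + 2*g) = (g - 5)*(g - 2)*(g + 3)*(g^2 - g) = (g - 5)*(g - 2)*(g - 1)*(g + 3)*(g)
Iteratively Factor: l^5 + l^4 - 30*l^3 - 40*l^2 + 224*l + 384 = (l + 4)*(l^4 - 3*l^3 - 18*l^2 + 32*l + 96) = (l + 2)*(l + 4)*(l^3 - 5*l^2 - 8*l + 48) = (l - 4)*(l + 2)*(l + 4)*(l^2 - l - 12) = (l - 4)*(l + 2)*(l + 3)*(l + 4)*(l - 4)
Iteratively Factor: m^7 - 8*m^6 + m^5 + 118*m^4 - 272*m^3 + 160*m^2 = (m - 4)*(m^6 - 4*m^5 - 15*m^4 + 58*m^3 - 40*m^2) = m*(m - 4)*(m^5 - 4*m^4 - 15*m^3 + 58*m^2 - 40*m) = m*(m - 4)*(m + 4)*(m^4 - 8*m^3 + 17*m^2 - 10*m) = m*(m - 4)*(m - 2)*(m + 4)*(m^3 - 6*m^2 + 5*m) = m^2*(m - 4)*(m - 2)*(m + 4)*(m^2 - 6*m + 5) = m^2*(m - 5)*(m - 4)*(m - 2)*(m + 4)*(m - 1)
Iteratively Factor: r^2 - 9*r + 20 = (r - 5)*(r - 4)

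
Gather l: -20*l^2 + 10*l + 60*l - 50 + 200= -20*l^2 + 70*l + 150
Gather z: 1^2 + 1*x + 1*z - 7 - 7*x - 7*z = -6*x - 6*z - 6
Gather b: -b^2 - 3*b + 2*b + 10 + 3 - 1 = -b^2 - b + 12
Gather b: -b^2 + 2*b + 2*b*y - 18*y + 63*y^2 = -b^2 + b*(2*y + 2) + 63*y^2 - 18*y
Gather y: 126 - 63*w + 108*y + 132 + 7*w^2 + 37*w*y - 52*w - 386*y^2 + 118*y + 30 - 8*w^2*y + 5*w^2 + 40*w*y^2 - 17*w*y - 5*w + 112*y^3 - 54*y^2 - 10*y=12*w^2 - 120*w + 112*y^3 + y^2*(40*w - 440) + y*(-8*w^2 + 20*w + 216) + 288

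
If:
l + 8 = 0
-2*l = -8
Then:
No Solution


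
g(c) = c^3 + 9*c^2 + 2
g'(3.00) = 81.00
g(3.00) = 110.00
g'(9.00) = 405.00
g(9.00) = 1460.00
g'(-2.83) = -26.91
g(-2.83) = 51.41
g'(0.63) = 12.53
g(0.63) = 5.82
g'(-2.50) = -26.25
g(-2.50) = 42.62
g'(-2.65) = -26.63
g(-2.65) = 46.59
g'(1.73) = 40.12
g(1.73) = 34.11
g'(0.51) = 9.96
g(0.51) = 4.47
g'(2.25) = 55.69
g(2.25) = 58.95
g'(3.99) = 119.58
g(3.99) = 208.80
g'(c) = 3*c^2 + 18*c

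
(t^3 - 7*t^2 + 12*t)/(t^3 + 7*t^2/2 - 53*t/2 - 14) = 2*t*(t - 3)/(2*t^2 + 15*t + 7)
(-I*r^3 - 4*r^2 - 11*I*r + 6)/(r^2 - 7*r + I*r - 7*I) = (-I*r^2 - 5*r - 6*I)/(r - 7)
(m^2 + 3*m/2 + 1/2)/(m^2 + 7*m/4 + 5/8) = 4*(m + 1)/(4*m + 5)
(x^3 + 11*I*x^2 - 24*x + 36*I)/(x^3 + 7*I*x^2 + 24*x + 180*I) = (x - I)/(x - 5*I)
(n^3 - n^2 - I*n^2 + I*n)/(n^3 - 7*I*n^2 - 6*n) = (n - 1)/(n - 6*I)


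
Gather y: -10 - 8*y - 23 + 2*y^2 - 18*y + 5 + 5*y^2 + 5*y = 7*y^2 - 21*y - 28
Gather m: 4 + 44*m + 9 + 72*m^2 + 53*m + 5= 72*m^2 + 97*m + 18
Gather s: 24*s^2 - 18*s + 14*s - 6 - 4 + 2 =24*s^2 - 4*s - 8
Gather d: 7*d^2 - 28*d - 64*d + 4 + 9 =7*d^2 - 92*d + 13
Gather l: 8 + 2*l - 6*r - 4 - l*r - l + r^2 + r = l*(1 - r) + r^2 - 5*r + 4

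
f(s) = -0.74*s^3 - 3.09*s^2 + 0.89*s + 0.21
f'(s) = -2.22*s^2 - 6.18*s + 0.89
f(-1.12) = -3.62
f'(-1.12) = 5.03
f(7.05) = -406.39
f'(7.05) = -153.02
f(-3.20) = -10.03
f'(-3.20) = -2.07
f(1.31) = -5.59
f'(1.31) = -11.02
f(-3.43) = -9.33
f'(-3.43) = -4.03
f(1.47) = -7.51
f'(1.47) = -12.99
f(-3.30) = -9.78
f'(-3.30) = -2.89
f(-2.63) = -10.04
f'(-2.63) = 1.79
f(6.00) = -265.53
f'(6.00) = -116.11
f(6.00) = -265.53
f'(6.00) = -116.11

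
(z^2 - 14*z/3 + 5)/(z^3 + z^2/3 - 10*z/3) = (z - 3)/(z*(z + 2))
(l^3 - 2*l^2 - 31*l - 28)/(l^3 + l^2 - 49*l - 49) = (l + 4)/(l + 7)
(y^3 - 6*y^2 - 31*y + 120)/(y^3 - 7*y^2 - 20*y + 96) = (y + 5)/(y + 4)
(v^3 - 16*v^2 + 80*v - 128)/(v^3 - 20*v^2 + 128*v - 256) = (v - 4)/(v - 8)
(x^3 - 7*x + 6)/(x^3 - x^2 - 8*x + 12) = (x - 1)/(x - 2)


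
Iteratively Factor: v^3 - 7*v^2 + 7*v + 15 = (v - 5)*(v^2 - 2*v - 3) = (v - 5)*(v - 3)*(v + 1)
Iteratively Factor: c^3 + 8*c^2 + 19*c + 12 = (c + 4)*(c^2 + 4*c + 3) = (c + 3)*(c + 4)*(c + 1)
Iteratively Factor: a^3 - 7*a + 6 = (a + 3)*(a^2 - 3*a + 2) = (a - 2)*(a + 3)*(a - 1)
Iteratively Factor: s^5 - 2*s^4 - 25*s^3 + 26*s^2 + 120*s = (s + 4)*(s^4 - 6*s^3 - s^2 + 30*s) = (s - 5)*(s + 4)*(s^3 - s^2 - 6*s) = (s - 5)*(s + 2)*(s + 4)*(s^2 - 3*s) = s*(s - 5)*(s + 2)*(s + 4)*(s - 3)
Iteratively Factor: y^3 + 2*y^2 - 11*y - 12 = (y + 4)*(y^2 - 2*y - 3) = (y - 3)*(y + 4)*(y + 1)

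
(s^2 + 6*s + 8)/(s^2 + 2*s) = (s + 4)/s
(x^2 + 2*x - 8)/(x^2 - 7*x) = (x^2 + 2*x - 8)/(x*(x - 7))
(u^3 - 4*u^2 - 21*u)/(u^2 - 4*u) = (u^2 - 4*u - 21)/(u - 4)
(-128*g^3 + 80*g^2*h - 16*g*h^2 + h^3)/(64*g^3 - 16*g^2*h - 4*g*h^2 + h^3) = (-8*g + h)/(4*g + h)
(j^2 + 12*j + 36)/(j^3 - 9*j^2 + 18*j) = (j^2 + 12*j + 36)/(j*(j^2 - 9*j + 18))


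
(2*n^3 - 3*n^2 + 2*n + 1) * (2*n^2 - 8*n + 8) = 4*n^5 - 22*n^4 + 44*n^3 - 38*n^2 + 8*n + 8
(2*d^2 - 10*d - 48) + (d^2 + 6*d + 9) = 3*d^2 - 4*d - 39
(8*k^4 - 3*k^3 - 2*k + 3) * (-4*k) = -32*k^5 + 12*k^4 + 8*k^2 - 12*k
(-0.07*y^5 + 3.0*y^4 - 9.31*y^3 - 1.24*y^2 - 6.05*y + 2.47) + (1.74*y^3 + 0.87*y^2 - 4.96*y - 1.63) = -0.07*y^5 + 3.0*y^4 - 7.57*y^3 - 0.37*y^2 - 11.01*y + 0.84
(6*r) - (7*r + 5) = -r - 5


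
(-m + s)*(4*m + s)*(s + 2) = -4*m^2*s - 8*m^2 + 3*m*s^2 + 6*m*s + s^3 + 2*s^2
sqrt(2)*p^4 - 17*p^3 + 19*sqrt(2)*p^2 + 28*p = p*(p - 7*sqrt(2))*(p - 2*sqrt(2))*(sqrt(2)*p + 1)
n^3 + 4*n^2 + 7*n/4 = n*(n + 1/2)*(n + 7/2)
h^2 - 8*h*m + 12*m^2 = (h - 6*m)*(h - 2*m)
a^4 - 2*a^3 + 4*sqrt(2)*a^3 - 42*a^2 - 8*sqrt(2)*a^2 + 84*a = a*(a - 2)*(a - 3*sqrt(2))*(a + 7*sqrt(2))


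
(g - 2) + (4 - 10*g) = 2 - 9*g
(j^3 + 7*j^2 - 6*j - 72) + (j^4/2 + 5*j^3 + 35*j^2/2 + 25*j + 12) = j^4/2 + 6*j^3 + 49*j^2/2 + 19*j - 60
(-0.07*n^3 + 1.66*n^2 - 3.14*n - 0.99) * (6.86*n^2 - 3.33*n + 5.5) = -0.4802*n^5 + 11.6207*n^4 - 27.4532*n^3 + 12.7948*n^2 - 13.9733*n - 5.445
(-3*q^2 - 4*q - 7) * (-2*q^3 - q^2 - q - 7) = 6*q^5 + 11*q^4 + 21*q^3 + 32*q^2 + 35*q + 49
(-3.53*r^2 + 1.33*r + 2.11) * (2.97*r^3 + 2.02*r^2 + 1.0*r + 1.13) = -10.4841*r^5 - 3.1805*r^4 + 5.4233*r^3 + 1.6033*r^2 + 3.6129*r + 2.3843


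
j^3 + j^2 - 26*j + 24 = (j - 4)*(j - 1)*(j + 6)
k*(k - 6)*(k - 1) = k^3 - 7*k^2 + 6*k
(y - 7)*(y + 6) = y^2 - y - 42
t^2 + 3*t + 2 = (t + 1)*(t + 2)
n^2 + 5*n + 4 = (n + 1)*(n + 4)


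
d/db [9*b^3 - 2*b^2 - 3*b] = 27*b^2 - 4*b - 3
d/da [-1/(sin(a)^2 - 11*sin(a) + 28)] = (2*sin(a) - 11)*cos(a)/(sin(a)^2 - 11*sin(a) + 28)^2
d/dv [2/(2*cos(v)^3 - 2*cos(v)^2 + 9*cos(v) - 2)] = 2*(6*cos(v)^2 - 4*cos(v) + 9)*sin(v)/(-21*cos(v)/2 + cos(2*v) - cos(3*v)/2 + 3)^2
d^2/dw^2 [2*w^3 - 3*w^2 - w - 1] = 12*w - 6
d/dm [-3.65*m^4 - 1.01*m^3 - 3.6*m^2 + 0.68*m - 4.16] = -14.6*m^3 - 3.03*m^2 - 7.2*m + 0.68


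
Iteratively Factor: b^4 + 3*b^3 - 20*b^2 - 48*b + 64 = (b - 4)*(b^3 + 7*b^2 + 8*b - 16) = (b - 4)*(b - 1)*(b^2 + 8*b + 16) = (b - 4)*(b - 1)*(b + 4)*(b + 4)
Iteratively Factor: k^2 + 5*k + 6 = (k + 2)*(k + 3)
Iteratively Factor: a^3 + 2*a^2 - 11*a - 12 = (a - 3)*(a^2 + 5*a + 4) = (a - 3)*(a + 1)*(a + 4)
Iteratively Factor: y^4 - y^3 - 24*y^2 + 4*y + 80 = (y - 2)*(y^3 + y^2 - 22*y - 40) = (y - 2)*(y + 2)*(y^2 - y - 20) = (y - 2)*(y + 2)*(y + 4)*(y - 5)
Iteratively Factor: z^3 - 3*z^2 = (z)*(z^2 - 3*z) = z*(z - 3)*(z)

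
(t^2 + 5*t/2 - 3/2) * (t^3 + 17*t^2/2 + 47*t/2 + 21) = t^5 + 11*t^4 + 173*t^3/4 + 67*t^2 + 69*t/4 - 63/2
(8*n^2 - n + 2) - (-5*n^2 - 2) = 13*n^2 - n + 4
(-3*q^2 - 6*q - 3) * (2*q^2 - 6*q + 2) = -6*q^4 + 6*q^3 + 24*q^2 + 6*q - 6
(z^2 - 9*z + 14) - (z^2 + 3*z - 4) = 18 - 12*z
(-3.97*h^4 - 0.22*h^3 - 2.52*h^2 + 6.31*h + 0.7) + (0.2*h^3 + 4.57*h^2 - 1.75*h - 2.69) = -3.97*h^4 - 0.02*h^3 + 2.05*h^2 + 4.56*h - 1.99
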